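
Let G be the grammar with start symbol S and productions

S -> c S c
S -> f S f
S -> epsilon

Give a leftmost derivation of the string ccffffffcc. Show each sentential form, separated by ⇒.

S ⇒ cSc ⇒ ccScc ⇒ ccfSfcc ⇒ ccffSffcc ⇒ ccfffSfffcc ⇒ ccffffffcc

S ⇒ cSc   [S -> c S c]
cSc ⇒ ccScc   [S -> c S c]
ccScc ⇒ ccfSfcc   [S -> f S f]
ccfSfcc ⇒ ccffSffcc   [S -> f S f]
ccffSffcc ⇒ ccfffSfffcc   [S -> f S f]
ccfffSfffcc ⇒ ccffffffcc   [S -> epsilon]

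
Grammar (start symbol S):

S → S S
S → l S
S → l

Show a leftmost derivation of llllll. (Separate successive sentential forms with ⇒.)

S ⇒ SS   [S → S S]
SS ⇒ lS   [S → l]
lS ⇒ lSS   [S → S S]
lSS ⇒ lSSS   [S → S S]
lSSS ⇒ llSSS   [S → l S]
llSSS ⇒ lllSS   [S → l]
lllSS ⇒ llllSS   [S → l S]
llllSS ⇒ lllllS   [S → l]
lllllS ⇒ llllll   [S → l]

S ⇒ SS ⇒ lS ⇒ lSS ⇒ lSSS ⇒ llSSS ⇒ lllSS ⇒ llllSS ⇒ lllllS ⇒ llllll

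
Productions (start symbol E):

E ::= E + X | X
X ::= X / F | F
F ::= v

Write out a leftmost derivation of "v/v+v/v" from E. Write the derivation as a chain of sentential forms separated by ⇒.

E ⇒ E+X   [E ::= E + X]
E+X ⇒ X+X   [E ::= X]
X+X ⇒ X/F+X   [X ::= X / F]
X/F+X ⇒ F/F+X   [X ::= F]
F/F+X ⇒ v/F+X   [F ::= v]
v/F+X ⇒ v/v+X   [F ::= v]
v/v+X ⇒ v/v+X/F   [X ::= X / F]
v/v+X/F ⇒ v/v+F/F   [X ::= F]
v/v+F/F ⇒ v/v+v/F   [F ::= v]
v/v+v/F ⇒ v/v+v/v   [F ::= v]

E ⇒ E+X ⇒ X+X ⇒ X/F+X ⇒ F/F+X ⇒ v/F+X ⇒ v/v+X ⇒ v/v+X/F ⇒ v/v+F/F ⇒ v/v+v/F ⇒ v/v+v/v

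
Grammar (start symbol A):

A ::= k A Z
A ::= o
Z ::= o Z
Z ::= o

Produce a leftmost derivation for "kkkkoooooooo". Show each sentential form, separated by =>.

A => kAZ => kkAZZ => kkkAZZZ => kkkkAZZZZ => kkkkoZZZZ => kkkkooZZZZ => kkkkoooZZZZ => kkkkooooZZZ => kkkkoooooZZZ => kkkkooooooZZ => kkkkoooooooZ => kkkkoooooooo

A => kAZ   [A ::= k A Z]
kAZ => kkAZZ   [A ::= k A Z]
kkAZZ => kkkAZZZ   [A ::= k A Z]
kkkAZZZ => kkkkAZZZZ   [A ::= k A Z]
kkkkAZZZZ => kkkkoZZZZ   [A ::= o]
kkkkoZZZZ => kkkkooZZZZ   [Z ::= o Z]
kkkkooZZZZ => kkkkoooZZZZ   [Z ::= o Z]
kkkkoooZZZZ => kkkkooooZZZ   [Z ::= o]
kkkkooooZZZ => kkkkoooooZZZ   [Z ::= o Z]
kkkkoooooZZZ => kkkkooooooZZ   [Z ::= o]
kkkkooooooZZ => kkkkoooooooZ   [Z ::= o]
kkkkoooooooZ => kkkkoooooooo   [Z ::= o]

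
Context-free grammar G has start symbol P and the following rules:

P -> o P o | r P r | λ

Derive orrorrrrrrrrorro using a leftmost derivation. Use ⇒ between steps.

P ⇒ oPo ⇒ orPro ⇒ orrPrro ⇒ orroPorro ⇒ orrorProrro ⇒ orrorrPrrorro ⇒ orrorrrPrrrorro ⇒ orrorrrrPrrrrorro ⇒ orrorrrrrrrrorro

P ⇒ oPo   [P -> o P o]
oPo ⇒ orPro   [P -> r P r]
orPro ⇒ orrPrro   [P -> r P r]
orrPrro ⇒ orroPorro   [P -> o P o]
orroPorro ⇒ orrorProrro   [P -> r P r]
orrorProrro ⇒ orrorrPrrorro   [P -> r P r]
orrorrPrrorro ⇒ orrorrrPrrrorro   [P -> r P r]
orrorrrPrrrorro ⇒ orrorrrrPrrrrorro   [P -> r P r]
orrorrrrPrrrrorro ⇒ orrorrrrrrrrorro   [P -> λ]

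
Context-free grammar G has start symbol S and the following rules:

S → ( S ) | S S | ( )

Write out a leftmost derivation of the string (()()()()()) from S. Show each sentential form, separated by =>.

S=>(S)=>(SS)=>(SSS)=>(SSSS)=>(SSSSS)=>(()SSSS)=>(()()SSS)=>(()()()SS)=>(()()()()S)=>(()()()()())

S => (S)   [S → ( S )]
(S) => (SS)   [S → S S]
(SS) => (SSS)   [S → S S]
(SSS) => (SSSS)   [S → S S]
(SSSS) => (SSSSS)   [S → S S]
(SSSSS) => (()SSSS)   [S → ( )]
(()SSSS) => (()()SSS)   [S → ( )]
(()()SSS) => (()()()SS)   [S → ( )]
(()()()SS) => (()()()()S)   [S → ( )]
(()()()()S) => (()()()()())   [S → ( )]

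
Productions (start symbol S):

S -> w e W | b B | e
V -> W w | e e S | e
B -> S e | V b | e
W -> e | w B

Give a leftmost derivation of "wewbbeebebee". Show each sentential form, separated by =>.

S=>weW=>wewB=>wewSe=>wewbBe=>wewbSee=>wewbbBee=>wewbbVbee=>wewbbeeSbee=>wewbbeebBbee=>wewbbeebebee

S => weW   [S -> w e W]
weW => wewB   [W -> w B]
wewB => wewSe   [B -> S e]
wewSe => wewbBe   [S -> b B]
wewbBe => wewbSee   [B -> S e]
wewbSee => wewbbBee   [S -> b B]
wewbbBee => wewbbVbee   [B -> V b]
wewbbVbee => wewbbeeSbee   [V -> e e S]
wewbbeeSbee => wewbbeebBbee   [S -> b B]
wewbbeebBbee => wewbbeebebee   [B -> e]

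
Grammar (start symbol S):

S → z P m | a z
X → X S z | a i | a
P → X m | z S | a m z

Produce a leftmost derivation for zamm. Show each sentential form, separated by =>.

S => zPm => zXmm => zamm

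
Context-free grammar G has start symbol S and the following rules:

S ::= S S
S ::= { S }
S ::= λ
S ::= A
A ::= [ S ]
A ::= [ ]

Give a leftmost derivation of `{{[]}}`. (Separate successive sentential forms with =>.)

S => {S}   [S ::= { S }]
{S} => {{S}}   [S ::= { S }]
{{S}} => {{A}}   [S ::= A]
{{A}} => {{[]}}   [A ::= [ ]]

S => {S} => {{S}} => {{A}} => {{[]}}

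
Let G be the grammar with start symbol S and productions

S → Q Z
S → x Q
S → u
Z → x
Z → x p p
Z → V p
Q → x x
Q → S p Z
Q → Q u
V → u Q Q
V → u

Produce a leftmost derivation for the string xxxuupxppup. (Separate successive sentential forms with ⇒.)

S ⇒ QZ   [S → Q Z]
QZ ⇒ SpZZ   [Q → S p Z]
SpZZ ⇒ xQpZZ   [S → x Q]
xQpZZ ⇒ xQupZZ   [Q → Q u]
xQupZZ ⇒ xQuupZZ   [Q → Q u]
xQuupZZ ⇒ xxxuupZZ   [Q → x x]
xxxuupZZ ⇒ xxxuupxppZ   [Z → x p p]
xxxuupxppZ ⇒ xxxuupxppVp   [Z → V p]
xxxuupxppVp ⇒ xxxuupxppup   [V → u]

S ⇒ QZ ⇒ SpZZ ⇒ xQpZZ ⇒ xQupZZ ⇒ xQuupZZ ⇒ xxxuupZZ ⇒ xxxuupxppZ ⇒ xxxuupxppVp ⇒ xxxuupxppup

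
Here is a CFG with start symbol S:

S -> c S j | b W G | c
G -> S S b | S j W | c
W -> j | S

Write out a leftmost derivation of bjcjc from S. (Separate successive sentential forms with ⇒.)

S ⇒ bWG ⇒ bjG ⇒ bjSjW ⇒ bjcjW ⇒ bjcjS ⇒ bjcjc

S ⇒ bWG   [S -> b W G]
bWG ⇒ bjG   [W -> j]
bjG ⇒ bjSjW   [G -> S j W]
bjSjW ⇒ bjcjW   [S -> c]
bjcjW ⇒ bjcjS   [W -> S]
bjcjS ⇒ bjcjc   [S -> c]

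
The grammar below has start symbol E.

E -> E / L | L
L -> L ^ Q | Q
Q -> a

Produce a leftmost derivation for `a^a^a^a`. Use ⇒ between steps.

E ⇒ L ⇒ L^Q ⇒ L^Q^Q ⇒ L^Q^Q^Q ⇒ Q^Q^Q^Q ⇒ a^Q^Q^Q ⇒ a^a^Q^Q ⇒ a^a^a^Q ⇒ a^a^a^a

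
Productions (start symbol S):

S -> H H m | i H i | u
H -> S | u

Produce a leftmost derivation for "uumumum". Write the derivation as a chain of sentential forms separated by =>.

S => HHm   [S -> H H m]
HHm => SHm   [H -> S]
SHm => HHmHm   [S -> H H m]
HHmHm => SHmHm   [H -> S]
SHmHm => HHmHmHm   [S -> H H m]
HHmHmHm => SHmHmHm   [H -> S]
SHmHmHm => uHmHmHm   [S -> u]
uHmHmHm => uumHmHm   [H -> u]
uumHmHm => uumumHm   [H -> u]
uumumHm => uumumum   [H -> u]

S => HHm => SHm => HHmHm => SHmHm => HHmHmHm => SHmHmHm => uHmHmHm => uumHmHm => uumumHm => uumumum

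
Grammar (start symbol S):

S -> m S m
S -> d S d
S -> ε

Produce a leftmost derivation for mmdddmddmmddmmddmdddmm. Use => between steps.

S => mSm => mmSmm => mmdSdmm => mmddSddmm => mmdddSdddmm => mmdddmSmdddmm => mmdddmdSdmdddmm => mmdddmddSddmdddmm => mmdddmddmSmddmdddmm => mmdddmddmmSmmddmdddmm => mmdddmddmmdSdmmddmdddmm => mmdddmddmmddmmddmdddmm

S => mSm   [S -> m S m]
mSm => mmSmm   [S -> m S m]
mmSmm => mmdSdmm   [S -> d S d]
mmdSdmm => mmddSddmm   [S -> d S d]
mmddSddmm => mmdddSdddmm   [S -> d S d]
mmdddSdddmm => mmdddmSmdddmm   [S -> m S m]
mmdddmSmdddmm => mmdddmdSdmdddmm   [S -> d S d]
mmdddmdSdmdddmm => mmdddmddSddmdddmm   [S -> d S d]
mmdddmddSddmdddmm => mmdddmddmSmddmdddmm   [S -> m S m]
mmdddmddmSmddmdddmm => mmdddmddmmSmmddmdddmm   [S -> m S m]
mmdddmddmmSmmddmdddmm => mmdddmddmmdSdmmddmdddmm   [S -> d S d]
mmdddmddmmdSdmmddmdddmm => mmdddmddmmddmmddmdddmm   [S -> ε]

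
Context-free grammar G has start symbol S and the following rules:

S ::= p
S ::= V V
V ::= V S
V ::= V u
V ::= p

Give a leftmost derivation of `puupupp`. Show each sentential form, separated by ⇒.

S ⇒ VV ⇒ VSV ⇒ VuSV ⇒ VSuSV ⇒ VuSuSV ⇒ VuuSuSV ⇒ puuSuSV ⇒ puupuSV ⇒ puupupV ⇒ puupupp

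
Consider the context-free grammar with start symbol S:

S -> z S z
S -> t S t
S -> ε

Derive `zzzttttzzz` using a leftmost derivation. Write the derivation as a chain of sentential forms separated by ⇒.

S ⇒ zSz ⇒ zzSzz ⇒ zzzSzzz ⇒ zzztStzzz ⇒ zzzttSttzzz ⇒ zzzttttzzz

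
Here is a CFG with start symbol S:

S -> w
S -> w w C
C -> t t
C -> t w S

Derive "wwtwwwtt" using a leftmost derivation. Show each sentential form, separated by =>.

S => wwC => wwtwS => wwtwwwC => wwtwwwtt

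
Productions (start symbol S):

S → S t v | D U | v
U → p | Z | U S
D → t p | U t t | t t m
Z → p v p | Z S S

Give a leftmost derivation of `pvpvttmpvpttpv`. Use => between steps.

S => DU => UttU => USttU => USSttU => ZSSttU => pvpSSttU => pvpvSttU => pvpvDUttU => pvpvttmUttU => pvpvttmZttU => pvpvttmpvpttU => pvpvttmpvpttUS => pvpvttmpvpttpS => pvpvttmpvpttpv

S => DU   [S → D U]
DU => UttU   [D → U t t]
UttU => USttU   [U → U S]
USttU => USSttU   [U → U S]
USSttU => ZSSttU   [U → Z]
ZSSttU => pvpSSttU   [Z → p v p]
pvpSSttU => pvpvSttU   [S → v]
pvpvSttU => pvpvDUttU   [S → D U]
pvpvDUttU => pvpvttmUttU   [D → t t m]
pvpvttmUttU => pvpvttmZttU   [U → Z]
pvpvttmZttU => pvpvttmpvpttU   [Z → p v p]
pvpvttmpvpttU => pvpvttmpvpttUS   [U → U S]
pvpvttmpvpttUS => pvpvttmpvpttpS   [U → p]
pvpvttmpvpttpS => pvpvttmpvpttpv   [S → v]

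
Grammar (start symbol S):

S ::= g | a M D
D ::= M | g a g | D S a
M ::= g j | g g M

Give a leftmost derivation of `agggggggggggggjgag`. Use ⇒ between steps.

S ⇒ aMD ⇒ aggMD ⇒ aggggMD ⇒ aggggggMD ⇒ aggggggggMD ⇒ aggggggggggMD ⇒ aggggggggggggMD ⇒ agggggggggggggjD ⇒ agggggggggggggjgag

S ⇒ aMD   [S ::= a M D]
aMD ⇒ aggMD   [M ::= g g M]
aggMD ⇒ aggggMD   [M ::= g g M]
aggggMD ⇒ aggggggMD   [M ::= g g M]
aggggggMD ⇒ aggggggggMD   [M ::= g g M]
aggggggggMD ⇒ aggggggggggMD   [M ::= g g M]
aggggggggggMD ⇒ aggggggggggggMD   [M ::= g g M]
aggggggggggggMD ⇒ agggggggggggggjD   [M ::= g j]
agggggggggggggjD ⇒ agggggggggggggjgag   [D ::= g a g]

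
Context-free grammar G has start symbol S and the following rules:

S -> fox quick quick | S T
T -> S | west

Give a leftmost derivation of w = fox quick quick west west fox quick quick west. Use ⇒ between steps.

S ⇒ S T ⇒ S T T ⇒ S T T T ⇒ fox quick quick T T T ⇒ fox quick quick west T T ⇒ fox quick quick west west T ⇒ fox quick quick west west S ⇒ fox quick quick west west S T ⇒ fox quick quick west west fox quick quick T ⇒ fox quick quick west west fox quick quick west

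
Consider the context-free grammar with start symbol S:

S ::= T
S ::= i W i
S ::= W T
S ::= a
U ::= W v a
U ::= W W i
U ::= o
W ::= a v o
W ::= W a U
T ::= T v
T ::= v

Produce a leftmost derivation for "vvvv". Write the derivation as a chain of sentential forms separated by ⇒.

S ⇒ T ⇒ Tv ⇒ Tvv ⇒ Tvvv ⇒ vvvv

S ⇒ T   [S ::= T]
T ⇒ Tv   [T ::= T v]
Tv ⇒ Tvv   [T ::= T v]
Tvv ⇒ Tvvv   [T ::= T v]
Tvvv ⇒ vvvv   [T ::= v]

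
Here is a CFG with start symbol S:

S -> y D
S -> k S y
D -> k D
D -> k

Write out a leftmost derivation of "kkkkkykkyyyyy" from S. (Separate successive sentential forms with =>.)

S => kSy => kkSyy => kkkSyyy => kkkkSyyyy => kkkkkSyyyyy => kkkkkyDyyyyy => kkkkkykDyyyyy => kkkkkykkyyyyy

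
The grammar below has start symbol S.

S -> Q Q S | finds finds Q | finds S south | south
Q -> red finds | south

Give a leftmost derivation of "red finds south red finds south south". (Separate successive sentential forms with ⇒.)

S ⇒ Q Q S ⇒ red finds Q S ⇒ red finds south S ⇒ red finds south Q Q S ⇒ red finds south red finds Q S ⇒ red finds south red finds south S ⇒ red finds south red finds south south

S ⇒ Q Q S   [S -> Q Q S]
Q Q S ⇒ red finds Q S   [Q -> red finds]
red finds Q S ⇒ red finds south S   [Q -> south]
red finds south S ⇒ red finds south Q Q S   [S -> Q Q S]
red finds south Q Q S ⇒ red finds south red finds Q S   [Q -> red finds]
red finds south red finds Q S ⇒ red finds south red finds south S   [Q -> south]
red finds south red finds south S ⇒ red finds south red finds south south   [S -> south]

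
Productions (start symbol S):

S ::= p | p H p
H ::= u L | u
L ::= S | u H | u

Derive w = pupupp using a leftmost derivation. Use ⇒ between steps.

S⇒pHp⇒puLp⇒puSp⇒pupHpp⇒pupupp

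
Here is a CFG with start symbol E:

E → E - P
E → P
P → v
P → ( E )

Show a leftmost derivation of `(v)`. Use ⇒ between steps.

E⇒P⇒(E)⇒(P)⇒(v)

E ⇒ P   [E → P]
P ⇒ (E)   [P → ( E )]
(E) ⇒ (P)   [E → P]
(P) ⇒ (v)   [P → v]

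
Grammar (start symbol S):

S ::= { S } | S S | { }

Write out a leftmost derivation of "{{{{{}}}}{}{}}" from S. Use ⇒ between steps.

S ⇒ {S}   [S ::= { S }]
{S} ⇒ {SS}   [S ::= S S]
{SS} ⇒ {SSS}   [S ::= S S]
{SSS} ⇒ {{S}SS}   [S ::= { S }]
{{S}SS} ⇒ {{{S}}SS}   [S ::= { S }]
{{{S}}SS} ⇒ {{{{S}}}SS}   [S ::= { S }]
{{{{S}}}SS} ⇒ {{{{{}}}}SS}   [S ::= { }]
{{{{{}}}}SS} ⇒ {{{{{}}}}{}S}   [S ::= { }]
{{{{{}}}}{}S} ⇒ {{{{{}}}}{}{}}   [S ::= { }]

S ⇒ {S} ⇒ {SS} ⇒ {SSS} ⇒ {{S}SS} ⇒ {{{S}}SS} ⇒ {{{{S}}}SS} ⇒ {{{{{}}}}SS} ⇒ {{{{{}}}}{}S} ⇒ {{{{{}}}}{}{}}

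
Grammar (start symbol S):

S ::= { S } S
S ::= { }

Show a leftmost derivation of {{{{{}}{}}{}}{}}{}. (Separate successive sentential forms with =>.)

S => {S}S   [S ::= { S } S]
{S}S => {{S}S}S   [S ::= { S } S]
{{S}S}S => {{{S}S}S}S   [S ::= { S } S]
{{{S}S}S}S => {{{{S}S}S}S}S   [S ::= { S } S]
{{{{S}S}S}S}S => {{{{{}}S}S}S}S   [S ::= { }]
{{{{{}}S}S}S}S => {{{{{}}{}}S}S}S   [S ::= { }]
{{{{{}}{}}S}S}S => {{{{{}}{}}{}}S}S   [S ::= { }]
{{{{{}}{}}{}}S}S => {{{{{}}{}}{}}{}}S   [S ::= { }]
{{{{{}}{}}{}}{}}S => {{{{{}}{}}{}}{}}{}   [S ::= { }]

S => {S}S => {{S}S}S => {{{S}S}S}S => {{{{S}S}S}S}S => {{{{{}}S}S}S}S => {{{{{}}{}}S}S}S => {{{{{}}{}}{}}S}S => {{{{{}}{}}{}}{}}S => {{{{{}}{}}{}}{}}{}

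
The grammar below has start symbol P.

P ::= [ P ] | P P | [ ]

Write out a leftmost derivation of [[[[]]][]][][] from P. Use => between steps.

P => PP => PPP => [P]PP => [PP]PP => [[P]P]PP => [[[P]]P]PP => [[[[]]]P]PP => [[[[]]][]]PP => [[[[]]][]][]P => [[[[]]][]][][]

P => PP   [P ::= P P]
PP => PPP   [P ::= P P]
PPP => [P]PP   [P ::= [ P ]]
[P]PP => [PP]PP   [P ::= P P]
[PP]PP => [[P]P]PP   [P ::= [ P ]]
[[P]P]PP => [[[P]]P]PP   [P ::= [ P ]]
[[[P]]P]PP => [[[[]]]P]PP   [P ::= [ ]]
[[[[]]]P]PP => [[[[]]][]]PP   [P ::= [ ]]
[[[[]]][]]PP => [[[[]]][]][]P   [P ::= [ ]]
[[[[]]][]][]P => [[[[]]][]][][]   [P ::= [ ]]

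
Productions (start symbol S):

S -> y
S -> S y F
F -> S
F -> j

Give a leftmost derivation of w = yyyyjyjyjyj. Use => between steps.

S=>SyF=>yyF=>yyS=>yySyF=>yySyFyF=>yySyFyFyF=>yySyFyFyFyF=>yyyyFyFyFyF=>yyyyjyFyFyF=>yyyyjyjyFyF=>yyyyjyjyjyF=>yyyyjyjyjyj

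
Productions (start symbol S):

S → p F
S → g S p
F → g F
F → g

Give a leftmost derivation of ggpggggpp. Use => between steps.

S => gSp   [S → g S p]
gSp => ggSpp   [S → g S p]
ggSpp => ggpFpp   [S → p F]
ggpFpp => ggpgFpp   [F → g F]
ggpgFpp => ggpggFpp   [F → g F]
ggpggFpp => ggpgggFpp   [F → g F]
ggpgggFpp => ggpggggpp   [F → g]

S => gSp => ggSpp => ggpFpp => ggpgFpp => ggpggFpp => ggpgggFpp => ggpggggpp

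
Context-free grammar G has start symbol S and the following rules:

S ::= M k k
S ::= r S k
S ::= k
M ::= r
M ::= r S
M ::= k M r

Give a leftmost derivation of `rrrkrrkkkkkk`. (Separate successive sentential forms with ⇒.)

S ⇒ rSk ⇒ rrSkk ⇒ rrMkkkk ⇒ rrrSkkkk ⇒ rrrMkkkkkk ⇒ rrrkMrkkkkkk ⇒ rrrkrrkkkkkk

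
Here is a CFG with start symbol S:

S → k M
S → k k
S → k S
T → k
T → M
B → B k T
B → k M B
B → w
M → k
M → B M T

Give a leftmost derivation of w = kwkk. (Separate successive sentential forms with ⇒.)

S ⇒ kM   [S → k M]
kM ⇒ kBMT   [M → B M T]
kBMT ⇒ kwMT   [B → w]
kwMT ⇒ kwkT   [M → k]
kwkT ⇒ kwkk   [T → k]

S ⇒ kM ⇒ kBMT ⇒ kwMT ⇒ kwkT ⇒ kwkk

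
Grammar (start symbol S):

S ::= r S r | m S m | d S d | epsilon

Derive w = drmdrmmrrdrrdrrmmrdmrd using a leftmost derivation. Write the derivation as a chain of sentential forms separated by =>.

S => dSd   [S ::= d S d]
dSd => drSrd   [S ::= r S r]
drSrd => drmSmrd   [S ::= m S m]
drmSmrd => drmdSdmrd   [S ::= d S d]
drmdSdmrd => drmdrSrdmrd   [S ::= r S r]
drmdrSrdmrd => drmdrmSmrdmrd   [S ::= m S m]
drmdrmSmrdmrd => drmdrmmSmmrdmrd   [S ::= m S m]
drmdrmmSmmrdmrd => drmdrmmrSrmmrdmrd   [S ::= r S r]
drmdrmmrSrmmrdmrd => drmdrmmrrSrrmmrdmrd   [S ::= r S r]
drmdrmmrrSrrmmrdmrd => drmdrmmrrdSdrrmmrdmrd   [S ::= d S d]
drmdrmmrrdSdrrmmrdmrd => drmdrmmrrdrSrdrrmmrdmrd   [S ::= r S r]
drmdrmmrrdrSrdrrmmrdmrd => drmdrmmrrdrrdrrmmrdmrd   [S ::= epsilon]

S=>dSd=>drSrd=>drmSmrd=>drmdSdmrd=>drmdrSrdmrd=>drmdrmSmrdmrd=>drmdrmmSmmrdmrd=>drmdrmmrSrmmrdmrd=>drmdrmmrrSrrmmrdmrd=>drmdrmmrrdSdrrmmrdmrd=>drmdrmmrrdrSrdrrmmrdmrd=>drmdrmmrrdrrdrrmmrdmrd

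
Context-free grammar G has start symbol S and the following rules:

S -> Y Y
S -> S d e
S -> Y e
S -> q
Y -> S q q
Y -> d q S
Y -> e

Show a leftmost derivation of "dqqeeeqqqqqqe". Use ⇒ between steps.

S ⇒ YY ⇒ SqqY ⇒ YYqqY ⇒ dqSYqqY ⇒ dqqYqqY ⇒ dqqSqqqqY ⇒ dqqYYqqqqY ⇒ dqqeYqqqqY ⇒ dqqeSqqqqqqY ⇒ dqqeYYqqqqqqY ⇒ dqqeeYqqqqqqY ⇒ dqqeeeqqqqqqY ⇒ dqqeeeqqqqqqe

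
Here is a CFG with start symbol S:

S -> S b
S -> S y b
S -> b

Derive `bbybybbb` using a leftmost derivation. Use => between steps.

S => Sb => Sbb => Sybbb => Sybybbb => Sbybybbb => bbybybbb

S => Sb   [S -> S b]
Sb => Sbb   [S -> S b]
Sbb => Sybbb   [S -> S y b]
Sybbb => Sybybbb   [S -> S y b]
Sybybbb => Sbybybbb   [S -> S b]
Sbybybbb => bbybybbb   [S -> b]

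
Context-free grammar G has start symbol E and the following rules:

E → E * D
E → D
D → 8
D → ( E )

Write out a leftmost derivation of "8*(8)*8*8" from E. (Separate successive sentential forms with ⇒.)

E⇒E*D⇒E*D*D⇒E*D*D*D⇒D*D*D*D⇒8*D*D*D⇒8*(E)*D*D⇒8*(D)*D*D⇒8*(8)*D*D⇒8*(8)*8*D⇒8*(8)*8*8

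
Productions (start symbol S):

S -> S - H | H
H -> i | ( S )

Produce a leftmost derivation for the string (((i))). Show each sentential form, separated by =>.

S => H   [S -> H]
H => (S)   [H -> ( S )]
(S) => (H)   [S -> H]
(H) => ((S))   [H -> ( S )]
((S)) => ((H))   [S -> H]
((H)) => (((S)))   [H -> ( S )]
(((S))) => (((H)))   [S -> H]
(((H))) => (((i)))   [H -> i]

S=>H=>(S)=>(H)=>((S))=>((H))=>(((S)))=>(((H)))=>(((i)))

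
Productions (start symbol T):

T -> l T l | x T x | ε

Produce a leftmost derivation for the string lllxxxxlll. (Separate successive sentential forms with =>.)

T => lTl   [T -> l T l]
lTl => llTll   [T -> l T l]
llTll => lllTlll   [T -> l T l]
lllTlll => lllxTxlll   [T -> x T x]
lllxTxlll => lllxxTxxlll   [T -> x T x]
lllxxTxxlll => lllxxxxlll   [T -> ε]

T => lTl => llTll => lllTlll => lllxTxlll => lllxxTxxlll => lllxxxxlll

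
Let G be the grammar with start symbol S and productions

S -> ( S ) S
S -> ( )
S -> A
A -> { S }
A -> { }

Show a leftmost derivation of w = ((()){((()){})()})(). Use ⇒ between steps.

S⇒(S)S⇒((S)S)S⇒((())S)S⇒((())A)S⇒((()){S})S⇒((()){(S)S})S⇒((()){((S)S)S})S⇒((()){((())S)S})S⇒((()){((())A)S})S⇒((()){((()){})S})S⇒((()){((()){})()})S⇒((()){((()){})()})()

S ⇒ (S)S   [S -> ( S ) S]
(S)S ⇒ ((S)S)S   [S -> ( S ) S]
((S)S)S ⇒ ((())S)S   [S -> ( )]
((())S)S ⇒ ((())A)S   [S -> A]
((())A)S ⇒ ((()){S})S   [A -> { S }]
((()){S})S ⇒ ((()){(S)S})S   [S -> ( S ) S]
((()){(S)S})S ⇒ ((()){((S)S)S})S   [S -> ( S ) S]
((()){((S)S)S})S ⇒ ((()){((())S)S})S   [S -> ( )]
((()){((())S)S})S ⇒ ((()){((())A)S})S   [S -> A]
((()){((())A)S})S ⇒ ((()){((()){})S})S   [A -> { }]
((()){((()){})S})S ⇒ ((()){((()){})()})S   [S -> ( )]
((()){((()){})()})S ⇒ ((()){((()){})()})()   [S -> ( )]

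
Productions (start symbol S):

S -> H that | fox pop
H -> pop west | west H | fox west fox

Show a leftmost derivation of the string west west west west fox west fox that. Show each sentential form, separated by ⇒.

S ⇒ H that ⇒ west H that ⇒ west west H that ⇒ west west west H that ⇒ west west west west H that ⇒ west west west west fox west fox that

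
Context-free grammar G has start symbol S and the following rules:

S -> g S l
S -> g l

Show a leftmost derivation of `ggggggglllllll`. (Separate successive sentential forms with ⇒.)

S ⇒ gSl ⇒ ggSll ⇒ gggSlll ⇒ ggggSllll ⇒ gggggSlllll ⇒ ggggggSllllll ⇒ ggggggglllllll

S ⇒ gSl   [S -> g S l]
gSl ⇒ ggSll   [S -> g S l]
ggSll ⇒ gggSlll   [S -> g S l]
gggSlll ⇒ ggggSllll   [S -> g S l]
ggggSllll ⇒ gggggSlllll   [S -> g S l]
gggggSlllll ⇒ ggggggSllllll   [S -> g S l]
ggggggSllllll ⇒ ggggggglllllll   [S -> g l]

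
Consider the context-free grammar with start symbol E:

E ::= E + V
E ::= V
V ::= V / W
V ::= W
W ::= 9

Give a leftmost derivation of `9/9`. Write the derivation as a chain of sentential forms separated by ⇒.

E ⇒ V   [E ::= V]
V ⇒ V/W   [V ::= V / W]
V/W ⇒ W/W   [V ::= W]
W/W ⇒ 9/W   [W ::= 9]
9/W ⇒ 9/9   [W ::= 9]

E ⇒ V ⇒ V/W ⇒ W/W ⇒ 9/W ⇒ 9/9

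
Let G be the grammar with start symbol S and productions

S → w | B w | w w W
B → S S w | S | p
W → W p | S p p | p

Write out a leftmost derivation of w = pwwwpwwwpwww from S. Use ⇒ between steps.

S ⇒ Bw ⇒ SSww ⇒ BwSww ⇒ SwSww ⇒ BwwSww ⇒ SSwwwSww ⇒ BwSwwwSww ⇒ pwSwwwSww ⇒ pwwwWwwwSww ⇒ pwwwpwwwSww ⇒ pwwwpwwwBwww ⇒ pwwwpwwwpwww

S ⇒ Bw   [S → B w]
Bw ⇒ SSww   [B → S S w]
SSww ⇒ BwSww   [S → B w]
BwSww ⇒ SwSww   [B → S]
SwSww ⇒ BwwSww   [S → B w]
BwwSww ⇒ SSwwwSww   [B → S S w]
SSwwwSww ⇒ BwSwwwSww   [S → B w]
BwSwwwSww ⇒ pwSwwwSww   [B → p]
pwSwwwSww ⇒ pwwwWwwwSww   [S → w w W]
pwwwWwwwSww ⇒ pwwwpwwwSww   [W → p]
pwwwpwwwSww ⇒ pwwwpwwwBwww   [S → B w]
pwwwpwwwBwww ⇒ pwwwpwwwpwww   [B → p]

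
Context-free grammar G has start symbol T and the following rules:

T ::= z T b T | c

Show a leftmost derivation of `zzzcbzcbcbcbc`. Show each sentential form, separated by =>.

T => zTbT   [T ::= z T b T]
zTbT => zzTbTbT   [T ::= z T b T]
zzTbTbT => zzzTbTbTbT   [T ::= z T b T]
zzzTbTbTbT => zzzcbTbTbT   [T ::= c]
zzzcbTbTbT => zzzcbzTbTbTbT   [T ::= z T b T]
zzzcbzTbTbTbT => zzzcbzcbTbTbT   [T ::= c]
zzzcbzcbTbTbT => zzzcbzcbcbTbT   [T ::= c]
zzzcbzcbcbTbT => zzzcbzcbcbcbT   [T ::= c]
zzzcbzcbcbcbT => zzzcbzcbcbcbc   [T ::= c]

T=>zTbT=>zzTbTbT=>zzzTbTbTbT=>zzzcbTbTbT=>zzzcbzTbTbTbT=>zzzcbzcbTbTbT=>zzzcbzcbcbTbT=>zzzcbzcbcbcbT=>zzzcbzcbcbcbc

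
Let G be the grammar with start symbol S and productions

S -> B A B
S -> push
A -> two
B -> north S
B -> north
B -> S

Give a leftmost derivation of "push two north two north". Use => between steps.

S => B A B => S A B => B A B A B => S A B A B => push A B A B => push two B A B => push two north A B => push two north two B => push two north two north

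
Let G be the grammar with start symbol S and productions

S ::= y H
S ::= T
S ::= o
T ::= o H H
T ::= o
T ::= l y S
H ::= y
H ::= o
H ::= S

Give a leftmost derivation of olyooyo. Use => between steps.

S => T   [S ::= T]
T => oHH   [T ::= o H H]
oHH => oSH   [H ::= S]
oSH => oTH   [S ::= T]
oTH => olySH   [T ::= l y S]
olySH => olyTH   [S ::= T]
olyTH => olyoHHH   [T ::= o H H]
olyoHHH => olyooHH   [H ::= o]
olyooHH => olyooyH   [H ::= y]
olyooyH => olyooyS   [H ::= S]
olyooyS => olyooyo   [S ::= o]

S=>T=>oHH=>oSH=>oTH=>olySH=>olyTH=>olyoHHH=>olyooHH=>olyooyH=>olyooyS=>olyooyo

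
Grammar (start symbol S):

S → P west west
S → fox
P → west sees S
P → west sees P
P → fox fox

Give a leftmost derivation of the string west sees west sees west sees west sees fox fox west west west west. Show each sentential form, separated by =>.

S => P west west   [S → P west west]
P west west => west sees S west west   [P → west sees S]
west sees S west west => west sees P west west west west   [S → P west west]
west sees P west west west west => west sees west sees P west west west west   [P → west sees P]
west sees west sees P west west west west => west sees west sees west sees P west west west west   [P → west sees P]
west sees west sees west sees P west west west west => west sees west sees west sees west sees P west west west west   [P → west sees P]
west sees west sees west sees west sees P west west west west => west sees west sees west sees west sees fox fox west west west west   [P → fox fox]

S => P west west => west sees S west west => west sees P west west west west => west sees west sees P west west west west => west sees west sees west sees P west west west west => west sees west sees west sees west sees P west west west west => west sees west sees west sees west sees fox fox west west west west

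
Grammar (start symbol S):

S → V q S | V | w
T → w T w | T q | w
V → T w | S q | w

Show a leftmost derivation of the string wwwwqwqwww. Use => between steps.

S => V   [S → V]
V => Tw   [V → T w]
Tw => wTww   [T → w T w]
wTww => wwTwww   [T → w T w]
wwTwww => wwTqwww   [T → T q]
wwTqwww => wwwTwqwww   [T → w T w]
wwwTwqwww => wwwTqwqwww   [T → T q]
wwwTqwqwww => wwwwqwqwww   [T → w]

S => V => Tw => wTww => wwTwww => wwTqwww => wwwTwqwww => wwwTqwqwww => wwwwqwqwww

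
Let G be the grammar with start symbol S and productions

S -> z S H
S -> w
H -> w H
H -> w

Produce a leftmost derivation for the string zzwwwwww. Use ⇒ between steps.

S ⇒ zSH   [S -> z S H]
zSH ⇒ zzSHH   [S -> z S H]
zzSHH ⇒ zzwHH   [S -> w]
zzwHH ⇒ zzwwHH   [H -> w H]
zzwwHH ⇒ zzwwwHH   [H -> w H]
zzwwwHH ⇒ zzwwwwHH   [H -> w H]
zzwwwwHH ⇒ zzwwwwwH   [H -> w]
zzwwwwwH ⇒ zzwwwwww   [H -> w]

S ⇒ zSH ⇒ zzSHH ⇒ zzwHH ⇒ zzwwHH ⇒ zzwwwHH ⇒ zzwwwwHH ⇒ zzwwwwwH ⇒ zzwwwwww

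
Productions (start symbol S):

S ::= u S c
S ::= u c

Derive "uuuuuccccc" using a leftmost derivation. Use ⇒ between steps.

S ⇒ uSc ⇒ uuScc ⇒ uuuSccc ⇒ uuuuScccc ⇒ uuuuuccccc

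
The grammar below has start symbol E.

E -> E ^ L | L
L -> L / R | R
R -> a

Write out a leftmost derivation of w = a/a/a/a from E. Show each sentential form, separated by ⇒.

E ⇒ L ⇒ L/R ⇒ L/R/R ⇒ L/R/R/R ⇒ R/R/R/R ⇒ a/R/R/R ⇒ a/a/R/R ⇒ a/a/a/R ⇒ a/a/a/a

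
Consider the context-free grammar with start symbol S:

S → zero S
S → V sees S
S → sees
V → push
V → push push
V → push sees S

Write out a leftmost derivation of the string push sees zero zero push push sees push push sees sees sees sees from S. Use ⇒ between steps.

S ⇒ V sees S ⇒ push sees S sees S ⇒ push sees zero S sees S ⇒ push sees zero zero S sees S ⇒ push sees zero zero V sees S sees S ⇒ push sees zero zero push push sees S sees S ⇒ push sees zero zero push push sees V sees S sees S ⇒ push sees zero zero push push sees push push sees S sees S ⇒ push sees zero zero push push sees push push sees sees sees S ⇒ push sees zero zero push push sees push push sees sees sees sees

S ⇒ V sees S   [S → V sees S]
V sees S ⇒ push sees S sees S   [V → push sees S]
push sees S sees S ⇒ push sees zero S sees S   [S → zero S]
push sees zero S sees S ⇒ push sees zero zero S sees S   [S → zero S]
push sees zero zero S sees S ⇒ push sees zero zero V sees S sees S   [S → V sees S]
push sees zero zero V sees S sees S ⇒ push sees zero zero push push sees S sees S   [V → push push]
push sees zero zero push push sees S sees S ⇒ push sees zero zero push push sees V sees S sees S   [S → V sees S]
push sees zero zero push push sees V sees S sees S ⇒ push sees zero zero push push sees push push sees S sees S   [V → push push]
push sees zero zero push push sees push push sees S sees S ⇒ push sees zero zero push push sees push push sees sees sees S   [S → sees]
push sees zero zero push push sees push push sees sees sees S ⇒ push sees zero zero push push sees push push sees sees sees sees   [S → sees]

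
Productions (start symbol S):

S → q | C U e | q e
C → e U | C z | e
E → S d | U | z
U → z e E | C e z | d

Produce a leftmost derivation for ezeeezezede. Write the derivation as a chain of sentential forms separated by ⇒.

S ⇒ CUe ⇒ eUe ⇒ ezeEe ⇒ ezeSde ⇒ ezeCUede ⇒ ezeeUede ⇒ ezeeCezede ⇒ ezeeCzezede ⇒ ezeeezezede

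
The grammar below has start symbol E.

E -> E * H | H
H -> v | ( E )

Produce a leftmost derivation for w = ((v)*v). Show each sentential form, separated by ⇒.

E⇒H⇒(E)⇒(E*H)⇒(H*H)⇒((E)*H)⇒((H)*H)⇒((v)*H)⇒((v)*v)

E ⇒ H   [E -> H]
H ⇒ (E)   [H -> ( E )]
(E) ⇒ (E*H)   [E -> E * H]
(E*H) ⇒ (H*H)   [E -> H]
(H*H) ⇒ ((E)*H)   [H -> ( E )]
((E)*H) ⇒ ((H)*H)   [E -> H]
((H)*H) ⇒ ((v)*H)   [H -> v]
((v)*H) ⇒ ((v)*v)   [H -> v]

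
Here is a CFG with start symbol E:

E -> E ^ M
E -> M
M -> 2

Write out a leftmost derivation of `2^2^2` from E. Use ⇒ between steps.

E ⇒ E^M ⇒ E^M^M ⇒ M^M^M ⇒ 2^M^M ⇒ 2^2^M ⇒ 2^2^2

E ⇒ E^M   [E -> E ^ M]
E^M ⇒ E^M^M   [E -> E ^ M]
E^M^M ⇒ M^M^M   [E -> M]
M^M^M ⇒ 2^M^M   [M -> 2]
2^M^M ⇒ 2^2^M   [M -> 2]
2^2^M ⇒ 2^2^2   [M -> 2]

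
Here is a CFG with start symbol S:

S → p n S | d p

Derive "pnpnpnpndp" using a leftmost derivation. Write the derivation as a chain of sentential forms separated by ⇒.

S⇒pnS⇒pnpnS⇒pnpnpnS⇒pnpnpnpnS⇒pnpnpnpndp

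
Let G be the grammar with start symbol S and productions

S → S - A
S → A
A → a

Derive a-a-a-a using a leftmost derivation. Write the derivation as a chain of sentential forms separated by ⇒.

S ⇒ S-A ⇒ S-A-A ⇒ S-A-A-A ⇒ A-A-A-A ⇒ a-A-A-A ⇒ a-a-A-A ⇒ a-a-a-A ⇒ a-a-a-a

S ⇒ S-A   [S → S - A]
S-A ⇒ S-A-A   [S → S - A]
S-A-A ⇒ S-A-A-A   [S → S - A]
S-A-A-A ⇒ A-A-A-A   [S → A]
A-A-A-A ⇒ a-A-A-A   [A → a]
a-A-A-A ⇒ a-a-A-A   [A → a]
a-a-A-A ⇒ a-a-a-A   [A → a]
a-a-a-A ⇒ a-a-a-a   [A → a]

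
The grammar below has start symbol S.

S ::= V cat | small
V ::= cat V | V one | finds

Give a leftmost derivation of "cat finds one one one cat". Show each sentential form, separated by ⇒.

S ⇒ V cat   [S ::= V cat]
V cat ⇒ V one cat   [V ::= V one]
V one cat ⇒ V one one cat   [V ::= V one]
V one one cat ⇒ V one one one cat   [V ::= V one]
V one one one cat ⇒ cat V one one one cat   [V ::= cat V]
cat V one one one cat ⇒ cat finds one one one cat   [V ::= finds]

S ⇒ V cat ⇒ V one cat ⇒ V one one cat ⇒ V one one one cat ⇒ cat V one one one cat ⇒ cat finds one one one cat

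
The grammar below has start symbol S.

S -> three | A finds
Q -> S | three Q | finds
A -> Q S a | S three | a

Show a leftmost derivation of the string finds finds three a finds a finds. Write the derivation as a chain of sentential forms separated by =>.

S => A finds => Q S a finds => finds S a finds => finds A finds a finds => finds Q S a finds a finds => finds finds S a finds a finds => finds finds three a finds a finds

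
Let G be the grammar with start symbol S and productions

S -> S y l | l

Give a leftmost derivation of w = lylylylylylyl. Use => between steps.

S => Syl   [S -> S y l]
Syl => Sylyl   [S -> S y l]
Sylyl => Sylylyl   [S -> S y l]
Sylylyl => Sylylylyl   [S -> S y l]
Sylylylyl => Sylylylylyl   [S -> S y l]
Sylylylylyl => Sylylylylylyl   [S -> S y l]
Sylylylylylyl => lylylylylylyl   [S -> l]

S=>Syl=>Sylyl=>Sylylyl=>Sylylylyl=>Sylylylylyl=>Sylylylylylyl=>lylylylylylyl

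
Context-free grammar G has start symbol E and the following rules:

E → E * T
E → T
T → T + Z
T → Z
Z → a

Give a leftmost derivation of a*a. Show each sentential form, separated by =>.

E => E*T   [E → E * T]
E*T => T*T   [E → T]
T*T => Z*T   [T → Z]
Z*T => a*T   [Z → a]
a*T => a*Z   [T → Z]
a*Z => a*a   [Z → a]

E=>E*T=>T*T=>Z*T=>a*T=>a*Z=>a*a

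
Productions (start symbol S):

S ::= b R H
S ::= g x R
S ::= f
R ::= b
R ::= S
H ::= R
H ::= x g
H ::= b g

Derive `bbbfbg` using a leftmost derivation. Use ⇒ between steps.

S⇒bRH⇒bSH⇒bbRHH⇒bbbHH⇒bbbRH⇒bbbSH⇒bbbfH⇒bbbfbg

S ⇒ bRH   [S ::= b R H]
bRH ⇒ bSH   [R ::= S]
bSH ⇒ bbRHH   [S ::= b R H]
bbRHH ⇒ bbbHH   [R ::= b]
bbbHH ⇒ bbbRH   [H ::= R]
bbbRH ⇒ bbbSH   [R ::= S]
bbbSH ⇒ bbbfH   [S ::= f]
bbbfH ⇒ bbbfbg   [H ::= b g]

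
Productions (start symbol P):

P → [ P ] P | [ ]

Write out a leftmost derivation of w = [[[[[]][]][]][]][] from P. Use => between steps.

P => [P]P => [[P]P]P => [[[P]P]P]P => [[[[P]P]P]P]P => [[[[[]]P]P]P]P => [[[[[]][]]P]P]P => [[[[[]][]][]]P]P => [[[[[]][]][]][]]P => [[[[[]][]][]][]][]

P => [P]P   [P → [ P ] P]
[P]P => [[P]P]P   [P → [ P ] P]
[[P]P]P => [[[P]P]P]P   [P → [ P ] P]
[[[P]P]P]P => [[[[P]P]P]P]P   [P → [ P ] P]
[[[[P]P]P]P]P => [[[[[]]P]P]P]P   [P → [ ]]
[[[[[]]P]P]P]P => [[[[[]][]]P]P]P   [P → [ ]]
[[[[[]][]]P]P]P => [[[[[]][]][]]P]P   [P → [ ]]
[[[[[]][]][]]P]P => [[[[[]][]][]][]]P   [P → [ ]]
[[[[[]][]][]][]]P => [[[[[]][]][]][]][]   [P → [ ]]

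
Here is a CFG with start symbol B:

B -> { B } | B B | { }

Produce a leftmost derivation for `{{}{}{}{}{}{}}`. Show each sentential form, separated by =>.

B => {B} => {BB} => {BBB} => {BBBB} => {BBBBB} => {BBBBBB} => {{}BBBBB} => {{}{}BBBB} => {{}{}{}BBB} => {{}{}{}{}BB} => {{}{}{}{}{}B} => {{}{}{}{}{}{}}

B => {B}   [B -> { B }]
{B} => {BB}   [B -> B B]
{BB} => {BBB}   [B -> B B]
{BBB} => {BBBB}   [B -> B B]
{BBBB} => {BBBBB}   [B -> B B]
{BBBBB} => {BBBBBB}   [B -> B B]
{BBBBBB} => {{}BBBBB}   [B -> { }]
{{}BBBBB} => {{}{}BBBB}   [B -> { }]
{{}{}BBBB} => {{}{}{}BBB}   [B -> { }]
{{}{}{}BBB} => {{}{}{}{}BB}   [B -> { }]
{{}{}{}{}BB} => {{}{}{}{}{}B}   [B -> { }]
{{}{}{}{}{}B} => {{}{}{}{}{}{}}   [B -> { }]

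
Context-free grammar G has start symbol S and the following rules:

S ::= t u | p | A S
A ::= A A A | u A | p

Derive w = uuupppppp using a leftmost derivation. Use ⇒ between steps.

S⇒AS⇒uAS⇒uAAAS⇒uuAAAS⇒uuAAAAAS⇒uuuAAAAAS⇒uuupAAAAS⇒uuuppAAAS⇒uuupppAAS⇒uuuppppAS⇒uuupppppS⇒uuupppppp

S ⇒ AS   [S ::= A S]
AS ⇒ uAS   [A ::= u A]
uAS ⇒ uAAAS   [A ::= A A A]
uAAAS ⇒ uuAAAS   [A ::= u A]
uuAAAS ⇒ uuAAAAAS   [A ::= A A A]
uuAAAAAS ⇒ uuuAAAAAS   [A ::= u A]
uuuAAAAAS ⇒ uuupAAAAS   [A ::= p]
uuupAAAAS ⇒ uuuppAAAS   [A ::= p]
uuuppAAAS ⇒ uuupppAAS   [A ::= p]
uuupppAAS ⇒ uuuppppAS   [A ::= p]
uuuppppAS ⇒ uuupppppS   [A ::= p]
uuupppppS ⇒ uuupppppp   [S ::= p]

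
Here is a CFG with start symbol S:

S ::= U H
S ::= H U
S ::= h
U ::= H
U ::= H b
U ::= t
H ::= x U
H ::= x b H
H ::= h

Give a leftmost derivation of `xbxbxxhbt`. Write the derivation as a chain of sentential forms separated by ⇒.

S⇒HU⇒xbHU⇒xbxbHU⇒xbxbxUU⇒xbxbxHU⇒xbxbxxUU⇒xbxbxxHbU⇒xbxbxxhbU⇒xbxbxxhbt

S ⇒ HU   [S ::= H U]
HU ⇒ xbHU   [H ::= x b H]
xbHU ⇒ xbxbHU   [H ::= x b H]
xbxbHU ⇒ xbxbxUU   [H ::= x U]
xbxbxUU ⇒ xbxbxHU   [U ::= H]
xbxbxHU ⇒ xbxbxxUU   [H ::= x U]
xbxbxxUU ⇒ xbxbxxHbU   [U ::= H b]
xbxbxxHbU ⇒ xbxbxxhbU   [H ::= h]
xbxbxxhbU ⇒ xbxbxxhbt   [U ::= t]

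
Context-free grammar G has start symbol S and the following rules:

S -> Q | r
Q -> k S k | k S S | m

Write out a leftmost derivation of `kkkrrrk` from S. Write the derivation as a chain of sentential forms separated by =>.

S => Q => kSk => kQk => kkSSk => kkQSk => kkkSSSk => kkkrSSk => kkkrrSk => kkkrrrk

S => Q   [S -> Q]
Q => kSk   [Q -> k S k]
kSk => kQk   [S -> Q]
kQk => kkSSk   [Q -> k S S]
kkSSk => kkQSk   [S -> Q]
kkQSk => kkkSSSk   [Q -> k S S]
kkkSSSk => kkkrSSk   [S -> r]
kkkrSSk => kkkrrSk   [S -> r]
kkkrrSk => kkkrrrk   [S -> r]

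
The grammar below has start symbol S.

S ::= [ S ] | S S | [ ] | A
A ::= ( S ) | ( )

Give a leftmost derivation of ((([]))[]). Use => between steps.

S => A => (S) => (SS) => (AS) => ((S)S) => ((A)S) => (((S))S) => ((([]))S) => ((([]))[])

S => A   [S ::= A]
A => (S)   [A ::= ( S )]
(S) => (SS)   [S ::= S S]
(SS) => (AS)   [S ::= A]
(AS) => ((S)S)   [A ::= ( S )]
((S)S) => ((A)S)   [S ::= A]
((A)S) => (((S))S)   [A ::= ( S )]
(((S))S) => ((([]))S)   [S ::= [ ]]
((([]))S) => ((([]))[])   [S ::= [ ]]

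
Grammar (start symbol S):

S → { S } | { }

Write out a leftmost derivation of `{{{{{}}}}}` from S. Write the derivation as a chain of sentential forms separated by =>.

S => {S} => {{S}} => {{{S}}} => {{{{S}}}} => {{{{{}}}}}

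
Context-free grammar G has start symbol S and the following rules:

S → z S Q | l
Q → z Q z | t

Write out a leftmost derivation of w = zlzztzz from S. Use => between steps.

S=>zSQ=>zlQ=>zlzQz=>zlzzQzz=>zlzztzz

S => zSQ   [S → z S Q]
zSQ => zlQ   [S → l]
zlQ => zlzQz   [Q → z Q z]
zlzQz => zlzzQzz   [Q → z Q z]
zlzzQzz => zlzztzz   [Q → t]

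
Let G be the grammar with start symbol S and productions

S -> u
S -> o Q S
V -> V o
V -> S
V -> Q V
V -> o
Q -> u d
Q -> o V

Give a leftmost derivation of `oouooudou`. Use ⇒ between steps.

S⇒oQS⇒ooVS⇒ooSS⇒oouS⇒oouoQS⇒oouooVS⇒oouooQVS⇒oouooudVS⇒oouooudoS⇒oouooudou

S ⇒ oQS   [S -> o Q S]
oQS ⇒ ooVS   [Q -> o V]
ooVS ⇒ ooSS   [V -> S]
ooSS ⇒ oouS   [S -> u]
oouS ⇒ oouoQS   [S -> o Q S]
oouoQS ⇒ oouooVS   [Q -> o V]
oouooVS ⇒ oouooQVS   [V -> Q V]
oouooQVS ⇒ oouooudVS   [Q -> u d]
oouooudVS ⇒ oouooudoS   [V -> o]
oouooudoS ⇒ oouooudou   [S -> u]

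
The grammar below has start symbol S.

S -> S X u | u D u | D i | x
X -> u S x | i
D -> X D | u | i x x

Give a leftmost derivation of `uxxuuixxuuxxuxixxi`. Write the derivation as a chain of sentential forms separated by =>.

S => Di   [S -> D i]
Di => XDi   [D -> X D]
XDi => uSxDi   [X -> u S x]
uSxDi => uxxDi   [S -> x]
uxxDi => uxxXDi   [D -> X D]
uxxXDi => uxxuSxDi   [X -> u S x]
uxxuSxDi => uxxuSXuxDi   [S -> S X u]
uxxuSXuxDi => uxxuuDuXuxDi   [S -> u D u]
uxxuuDuXuxDi => uxxuuixxuXuxDi   [D -> i x x]
uxxuuixxuXuxDi => uxxuuixxuuSxuxDi   [X -> u S x]
uxxuuixxuuSxuxDi => uxxuuixxuuxxuxDi   [S -> x]
uxxuuixxuuxxuxDi => uxxuuixxuuxxuxixxi   [D -> i x x]

S => Di => XDi => uSxDi => uxxDi => uxxXDi => uxxuSxDi => uxxuSXuxDi => uxxuuDuXuxDi => uxxuuixxuXuxDi => uxxuuixxuuSxuxDi => uxxuuixxuuxxuxDi => uxxuuixxuuxxuxixxi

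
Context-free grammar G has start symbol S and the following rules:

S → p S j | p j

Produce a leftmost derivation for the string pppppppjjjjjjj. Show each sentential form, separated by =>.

S => pSj => ppSjj => pppSjjj => ppppSjjjj => pppppSjjjjj => ppppppSjjjjjj => pppppppjjjjjjj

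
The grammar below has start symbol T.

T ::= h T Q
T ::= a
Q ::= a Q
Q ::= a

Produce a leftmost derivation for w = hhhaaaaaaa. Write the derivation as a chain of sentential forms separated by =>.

T=>hTQ=>hhTQQ=>hhhTQQQ=>hhhaQQQ=>hhhaaQQQ=>hhhaaaQQQ=>hhhaaaaQQQ=>hhhaaaaaQQ=>hhhaaaaaaQ=>hhhaaaaaaa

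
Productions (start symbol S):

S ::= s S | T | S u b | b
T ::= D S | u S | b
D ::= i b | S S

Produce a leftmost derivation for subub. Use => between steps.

S => sS => sT => suS => suSub => subub

S => sS   [S ::= s S]
sS => sT   [S ::= T]
sT => suS   [T ::= u S]
suS => suSub   [S ::= S u b]
suSub => subub   [S ::= b]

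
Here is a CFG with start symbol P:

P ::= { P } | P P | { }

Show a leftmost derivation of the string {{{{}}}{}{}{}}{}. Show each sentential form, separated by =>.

P => PP   [P ::= P P]
PP => {P}P   [P ::= { P }]
{P}P => {PP}P   [P ::= P P]
{PP}P => {PPP}P   [P ::= P P]
{PPP}P => {PPPP}P   [P ::= P P]
{PPPP}P => {{P}PPP}P   [P ::= { P }]
{{P}PPP}P => {{{P}}PPP}P   [P ::= { P }]
{{{P}}PPP}P => {{{{}}}PPP}P   [P ::= { }]
{{{{}}}PPP}P => {{{{}}}{}PP}P   [P ::= { }]
{{{{}}}{}PP}P => {{{{}}}{}{}P}P   [P ::= { }]
{{{{}}}{}{}P}P => {{{{}}}{}{}{}}P   [P ::= { }]
{{{{}}}{}{}{}}P => {{{{}}}{}{}{}}{}   [P ::= { }]

P=>PP=>{P}P=>{PP}P=>{PPP}P=>{PPPP}P=>{{P}PPP}P=>{{{P}}PPP}P=>{{{{}}}PPP}P=>{{{{}}}{}PP}P=>{{{{}}}{}{}P}P=>{{{{}}}{}{}{}}P=>{{{{}}}{}{}{}}{}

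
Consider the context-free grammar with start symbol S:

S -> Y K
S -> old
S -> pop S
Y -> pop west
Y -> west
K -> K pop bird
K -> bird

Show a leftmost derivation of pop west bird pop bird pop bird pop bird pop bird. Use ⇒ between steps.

S ⇒ Y K   [S -> Y K]
Y K ⇒ pop west K   [Y -> pop west]
pop west K ⇒ pop west K pop bird   [K -> K pop bird]
pop west K pop bird ⇒ pop west K pop bird pop bird   [K -> K pop bird]
pop west K pop bird pop bird ⇒ pop west K pop bird pop bird pop bird   [K -> K pop bird]
pop west K pop bird pop bird pop bird ⇒ pop west K pop bird pop bird pop bird pop bird   [K -> K pop bird]
pop west K pop bird pop bird pop bird pop bird ⇒ pop west bird pop bird pop bird pop bird pop bird   [K -> bird]

S ⇒ Y K ⇒ pop west K ⇒ pop west K pop bird ⇒ pop west K pop bird pop bird ⇒ pop west K pop bird pop bird pop bird ⇒ pop west K pop bird pop bird pop bird pop bird ⇒ pop west bird pop bird pop bird pop bird pop bird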